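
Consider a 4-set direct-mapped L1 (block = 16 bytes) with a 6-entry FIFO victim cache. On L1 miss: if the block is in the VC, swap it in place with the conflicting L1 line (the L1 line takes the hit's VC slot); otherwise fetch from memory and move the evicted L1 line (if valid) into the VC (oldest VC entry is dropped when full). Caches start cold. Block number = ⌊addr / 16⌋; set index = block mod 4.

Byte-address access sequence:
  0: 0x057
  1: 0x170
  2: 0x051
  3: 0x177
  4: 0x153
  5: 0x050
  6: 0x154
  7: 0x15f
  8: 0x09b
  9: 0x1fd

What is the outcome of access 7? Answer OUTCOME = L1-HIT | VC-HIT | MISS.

0: 0x57 (blk 5, set 1) → MISS  vc=[]
1: 0x170 (blk 23, set 3) → MISS  vc=[]
2: 0x51 (blk 5, set 1) → L1-HIT  vc=[]
3: 0x177 (blk 23, set 3) → L1-HIT  vc=[]
4: 0x153 (blk 21, set 1) → MISS  vc=[5]
5: 0x50 (blk 5, set 1) → VC-HIT  vc=[21]
6: 0x154 (blk 21, set 1) → VC-HIT  vc=[5]
7: 0x15f (blk 21, set 1) → L1-HIT  vc=[5]
8: 0x9b (blk 9, set 1) → MISS  vc=[5, 21]
9: 0x1fd (blk 31, set 3) → MISS  vc=[5, 21, 23]

OUTCOME = L1-HIT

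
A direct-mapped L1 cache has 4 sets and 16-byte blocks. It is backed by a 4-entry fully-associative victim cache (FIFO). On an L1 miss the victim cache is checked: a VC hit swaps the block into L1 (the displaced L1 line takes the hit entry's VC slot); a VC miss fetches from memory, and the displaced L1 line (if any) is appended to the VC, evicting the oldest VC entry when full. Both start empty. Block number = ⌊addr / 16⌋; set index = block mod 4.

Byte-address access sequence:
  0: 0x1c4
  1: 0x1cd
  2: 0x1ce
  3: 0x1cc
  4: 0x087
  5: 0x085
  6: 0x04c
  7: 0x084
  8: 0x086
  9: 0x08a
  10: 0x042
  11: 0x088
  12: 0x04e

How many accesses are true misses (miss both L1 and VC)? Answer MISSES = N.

#0 0x1c4→b28/s0 MISS; vc=[]
#1 0x1cd→b28/s0 L1-HIT; vc=[]
#2 0x1ce→b28/s0 L1-HIT; vc=[]
#3 0x1cc→b28/s0 L1-HIT; vc=[]
#4 0x87→b8/s0 MISS; vc=[28]
#5 0x85→b8/s0 L1-HIT; vc=[28]
#6 0x4c→b4/s0 MISS; vc=[28,8]
#7 0x84→b8/s0 VC-HIT; vc=[28,4]
#8 0x86→b8/s0 L1-HIT; vc=[28,4]
#9 0x8a→b8/s0 L1-HIT; vc=[28,4]
#10 0x42→b4/s0 VC-HIT; vc=[28,8]
#11 0x88→b8/s0 VC-HIT; vc=[28,4]
#12 0x4e→b4/s0 VC-HIT; vc=[28,8]

MISSES = 3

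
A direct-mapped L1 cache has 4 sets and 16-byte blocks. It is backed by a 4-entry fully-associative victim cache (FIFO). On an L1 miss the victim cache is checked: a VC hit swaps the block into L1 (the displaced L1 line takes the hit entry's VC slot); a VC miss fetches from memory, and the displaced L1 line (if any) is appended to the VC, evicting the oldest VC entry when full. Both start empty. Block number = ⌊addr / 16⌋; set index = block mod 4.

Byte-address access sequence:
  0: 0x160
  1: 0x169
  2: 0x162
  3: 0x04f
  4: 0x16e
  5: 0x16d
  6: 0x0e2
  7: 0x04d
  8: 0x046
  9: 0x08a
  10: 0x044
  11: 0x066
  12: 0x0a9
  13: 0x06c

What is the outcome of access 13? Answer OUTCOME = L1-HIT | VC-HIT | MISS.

  [0] addr=0x160 blk=22 s=2: MISS | VC []
  [1] addr=0x169 blk=22 s=2: L1-HIT | VC []
  [2] addr=0x162 blk=22 s=2: L1-HIT | VC []
  [3] addr=0x4f blk=4 s=0: MISS | VC []
  [4] addr=0x16e blk=22 s=2: L1-HIT | VC []
  [5] addr=0x16d blk=22 s=2: L1-HIT | VC []
  [6] addr=0xe2 blk=14 s=2: MISS | VC [22]
  [7] addr=0x4d blk=4 s=0: L1-HIT | VC [22]
  [8] addr=0x46 blk=4 s=0: L1-HIT | VC [22]
  [9] addr=0x8a blk=8 s=0: MISS | VC [22, 4]
  [10] addr=0x44 blk=4 s=0: VC-HIT | VC [22, 8]
  [11] addr=0x66 blk=6 s=2: MISS | VC [22, 8, 14]
  [12] addr=0xa9 blk=10 s=2: MISS | VC [22, 8, 14, 6]
  [13] addr=0x6c blk=6 s=2: VC-HIT | VC [22, 8, 14, 10]

OUTCOME = VC-HIT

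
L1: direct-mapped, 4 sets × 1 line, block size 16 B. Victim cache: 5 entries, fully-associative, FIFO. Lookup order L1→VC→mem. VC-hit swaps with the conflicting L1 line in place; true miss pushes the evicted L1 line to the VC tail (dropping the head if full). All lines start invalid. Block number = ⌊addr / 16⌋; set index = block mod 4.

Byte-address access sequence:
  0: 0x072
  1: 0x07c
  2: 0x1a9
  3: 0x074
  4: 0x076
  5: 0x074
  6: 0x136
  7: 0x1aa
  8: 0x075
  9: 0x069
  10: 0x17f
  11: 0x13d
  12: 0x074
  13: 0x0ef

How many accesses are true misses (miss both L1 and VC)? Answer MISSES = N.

  [0] addr=0x72 blk=7 s=3: MISS | VC []
  [1] addr=0x7c blk=7 s=3: L1-HIT | VC []
  [2] addr=0x1a9 blk=26 s=2: MISS | VC []
  [3] addr=0x74 blk=7 s=3: L1-HIT | VC []
  [4] addr=0x76 blk=7 s=3: L1-HIT | VC []
  [5] addr=0x74 blk=7 s=3: L1-HIT | VC []
  [6] addr=0x136 blk=19 s=3: MISS | VC [7]
  [7] addr=0x1aa blk=26 s=2: L1-HIT | VC [7]
  [8] addr=0x75 blk=7 s=3: VC-HIT | VC [19]
  [9] addr=0x69 blk=6 s=2: MISS | VC [19, 26]
  [10] addr=0x17f blk=23 s=3: MISS | VC [19, 26, 7]
  [11] addr=0x13d blk=19 s=3: VC-HIT | VC [23, 26, 7]
  [12] addr=0x74 blk=7 s=3: VC-HIT | VC [23, 26, 19]
  [13] addr=0xef blk=14 s=2: MISS | VC [23, 26, 19, 6]

MISSES = 6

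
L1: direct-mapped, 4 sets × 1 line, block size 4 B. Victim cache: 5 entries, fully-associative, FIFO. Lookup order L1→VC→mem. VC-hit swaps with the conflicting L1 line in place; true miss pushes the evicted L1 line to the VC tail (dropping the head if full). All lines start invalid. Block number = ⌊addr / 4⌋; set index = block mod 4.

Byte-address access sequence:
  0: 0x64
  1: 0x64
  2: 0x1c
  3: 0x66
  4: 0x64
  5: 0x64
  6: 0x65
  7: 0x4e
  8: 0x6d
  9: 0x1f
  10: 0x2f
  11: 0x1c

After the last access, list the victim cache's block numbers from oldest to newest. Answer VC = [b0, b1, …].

#0 0x64→b25/s1 MISS; vc=[]
#1 0x64→b25/s1 L1-HIT; vc=[]
#2 0x1c→b7/s3 MISS; vc=[]
#3 0x66→b25/s1 L1-HIT; vc=[]
#4 0x64→b25/s1 L1-HIT; vc=[]
#5 0x64→b25/s1 L1-HIT; vc=[]
#6 0x65→b25/s1 L1-HIT; vc=[]
#7 0x4e→b19/s3 MISS; vc=[7]
#8 0x6d→b27/s3 MISS; vc=[7,19]
#9 0x1f→b7/s3 VC-HIT; vc=[27,19]
#10 0x2f→b11/s3 MISS; vc=[27,19,7]
#11 0x1c→b7/s3 VC-HIT; vc=[27,19,11]

VC = [27, 19, 11]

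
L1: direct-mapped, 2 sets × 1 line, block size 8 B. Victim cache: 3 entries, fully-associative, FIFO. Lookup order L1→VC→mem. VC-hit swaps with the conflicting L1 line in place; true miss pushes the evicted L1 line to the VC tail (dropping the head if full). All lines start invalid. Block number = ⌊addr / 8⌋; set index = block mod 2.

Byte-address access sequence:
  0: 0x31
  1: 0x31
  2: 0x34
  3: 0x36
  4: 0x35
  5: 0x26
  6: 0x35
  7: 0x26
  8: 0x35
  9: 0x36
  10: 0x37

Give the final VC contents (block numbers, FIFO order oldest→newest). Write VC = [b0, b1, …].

#0 0x31→b6/s0 MISS; vc=[]
#1 0x31→b6/s0 L1-HIT; vc=[]
#2 0x34→b6/s0 L1-HIT; vc=[]
#3 0x36→b6/s0 L1-HIT; vc=[]
#4 0x35→b6/s0 L1-HIT; vc=[]
#5 0x26→b4/s0 MISS; vc=[6]
#6 0x35→b6/s0 VC-HIT; vc=[4]
#7 0x26→b4/s0 VC-HIT; vc=[6]
#8 0x35→b6/s0 VC-HIT; vc=[4]
#9 0x36→b6/s0 L1-HIT; vc=[4]
#10 0x37→b6/s0 L1-HIT; vc=[4]

VC = [4]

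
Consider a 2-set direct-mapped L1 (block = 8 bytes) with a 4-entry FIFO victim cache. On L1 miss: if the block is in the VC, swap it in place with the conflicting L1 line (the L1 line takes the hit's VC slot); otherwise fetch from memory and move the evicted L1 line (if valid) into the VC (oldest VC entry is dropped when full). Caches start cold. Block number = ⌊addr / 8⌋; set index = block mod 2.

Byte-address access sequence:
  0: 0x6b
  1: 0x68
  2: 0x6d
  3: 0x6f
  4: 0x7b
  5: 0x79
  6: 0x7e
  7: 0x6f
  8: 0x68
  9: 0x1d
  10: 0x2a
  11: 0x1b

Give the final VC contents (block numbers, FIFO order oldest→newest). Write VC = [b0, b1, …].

0: 0x6b (blk 13, set 1) → MISS  vc=[]
1: 0x68 (blk 13, set 1) → L1-HIT  vc=[]
2: 0x6d (blk 13, set 1) → L1-HIT  vc=[]
3: 0x6f (blk 13, set 1) → L1-HIT  vc=[]
4: 0x7b (blk 15, set 1) → MISS  vc=[13]
5: 0x79 (blk 15, set 1) → L1-HIT  vc=[13]
6: 0x7e (blk 15, set 1) → L1-HIT  vc=[13]
7: 0x6f (blk 13, set 1) → VC-HIT  vc=[15]
8: 0x68 (blk 13, set 1) → L1-HIT  vc=[15]
9: 0x1d (blk 3, set 1) → MISS  vc=[15, 13]
10: 0x2a (blk 5, set 1) → MISS  vc=[15, 13, 3]
11: 0x1b (blk 3, set 1) → VC-HIT  vc=[15, 13, 5]

VC = [15, 13, 5]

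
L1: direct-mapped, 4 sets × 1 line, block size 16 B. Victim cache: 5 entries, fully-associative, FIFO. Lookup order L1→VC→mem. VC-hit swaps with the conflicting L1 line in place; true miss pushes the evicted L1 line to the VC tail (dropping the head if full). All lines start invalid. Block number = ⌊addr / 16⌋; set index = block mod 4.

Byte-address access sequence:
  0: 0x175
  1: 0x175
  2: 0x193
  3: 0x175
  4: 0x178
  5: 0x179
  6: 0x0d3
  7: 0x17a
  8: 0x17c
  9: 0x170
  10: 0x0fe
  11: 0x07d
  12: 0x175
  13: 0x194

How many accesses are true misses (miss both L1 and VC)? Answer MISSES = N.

0: 0x175 (blk 23, set 3) → MISS  vc=[]
1: 0x175 (blk 23, set 3) → L1-HIT  vc=[]
2: 0x193 (blk 25, set 1) → MISS  vc=[]
3: 0x175 (blk 23, set 3) → L1-HIT  vc=[]
4: 0x178 (blk 23, set 3) → L1-HIT  vc=[]
5: 0x179 (blk 23, set 3) → L1-HIT  vc=[]
6: 0xd3 (blk 13, set 1) → MISS  vc=[25]
7: 0x17a (blk 23, set 3) → L1-HIT  vc=[25]
8: 0x17c (blk 23, set 3) → L1-HIT  vc=[25]
9: 0x170 (blk 23, set 3) → L1-HIT  vc=[25]
10: 0xfe (blk 15, set 3) → MISS  vc=[25, 23]
11: 0x7d (blk 7, set 3) → MISS  vc=[25, 23, 15]
12: 0x175 (blk 23, set 3) → VC-HIT  vc=[25, 7, 15]
13: 0x194 (blk 25, set 1) → VC-HIT  vc=[13, 7, 15]

MISSES = 5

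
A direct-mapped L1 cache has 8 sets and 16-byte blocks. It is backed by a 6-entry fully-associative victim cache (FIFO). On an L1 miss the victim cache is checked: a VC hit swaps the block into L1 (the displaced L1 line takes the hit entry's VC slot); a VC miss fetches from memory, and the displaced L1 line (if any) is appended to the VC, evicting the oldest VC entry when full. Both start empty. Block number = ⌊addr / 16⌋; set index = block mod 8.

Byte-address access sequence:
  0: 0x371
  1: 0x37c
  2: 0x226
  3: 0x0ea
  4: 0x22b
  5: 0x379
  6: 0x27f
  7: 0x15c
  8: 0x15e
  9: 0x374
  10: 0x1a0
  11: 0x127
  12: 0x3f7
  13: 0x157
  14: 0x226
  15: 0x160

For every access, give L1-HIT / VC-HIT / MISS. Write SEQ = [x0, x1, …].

0: 0x371 (blk 55, set 7) → MISS  vc=[]
1: 0x37c (blk 55, set 7) → L1-HIT  vc=[]
2: 0x226 (blk 34, set 2) → MISS  vc=[]
3: 0xea (blk 14, set 6) → MISS  vc=[]
4: 0x22b (blk 34, set 2) → L1-HIT  vc=[]
5: 0x379 (blk 55, set 7) → L1-HIT  vc=[]
6: 0x27f (blk 39, set 7) → MISS  vc=[55]
7: 0x15c (blk 21, set 5) → MISS  vc=[55]
8: 0x15e (blk 21, set 5) → L1-HIT  vc=[55]
9: 0x374 (blk 55, set 7) → VC-HIT  vc=[39]
10: 0x1a0 (blk 26, set 2) → MISS  vc=[39, 34]
11: 0x127 (blk 18, set 2) → MISS  vc=[39, 34, 26]
12: 0x3f7 (blk 63, set 7) → MISS  vc=[39, 34, 26, 55]
13: 0x157 (blk 21, set 5) → L1-HIT  vc=[39, 34, 26, 55]
14: 0x226 (blk 34, set 2) → VC-HIT  vc=[39, 18, 26, 55]
15: 0x160 (blk 22, set 6) → MISS  vc=[39, 18, 26, 55, 14]

SEQ = [MISS, L1-HIT, MISS, MISS, L1-HIT, L1-HIT, MISS, MISS, L1-HIT, VC-HIT, MISS, MISS, MISS, L1-HIT, VC-HIT, MISS]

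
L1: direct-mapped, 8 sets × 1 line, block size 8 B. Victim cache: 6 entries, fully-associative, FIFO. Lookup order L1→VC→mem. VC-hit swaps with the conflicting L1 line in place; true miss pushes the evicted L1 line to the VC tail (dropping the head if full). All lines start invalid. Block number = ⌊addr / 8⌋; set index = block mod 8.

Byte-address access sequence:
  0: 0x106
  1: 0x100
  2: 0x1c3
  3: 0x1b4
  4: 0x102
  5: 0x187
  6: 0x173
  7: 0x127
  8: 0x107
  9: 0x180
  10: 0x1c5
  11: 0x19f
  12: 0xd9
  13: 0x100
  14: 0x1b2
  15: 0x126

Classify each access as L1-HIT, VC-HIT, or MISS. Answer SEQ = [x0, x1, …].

SEQ = [MISS, L1-HIT, MISS, MISS, VC-HIT, MISS, MISS, MISS, VC-HIT, VC-HIT, VC-HIT, MISS, MISS, VC-HIT, VC-HIT, L1-HIT]

  [0] addr=0x106 blk=32 s=0: MISS | VC []
  [1] addr=0x100 blk=32 s=0: L1-HIT | VC []
  [2] addr=0x1c3 blk=56 s=0: MISS | VC [32]
  [3] addr=0x1b4 blk=54 s=6: MISS | VC [32]
  [4] addr=0x102 blk=32 s=0: VC-HIT | VC [56]
  [5] addr=0x187 blk=48 s=0: MISS | VC [56, 32]
  [6] addr=0x173 blk=46 s=6: MISS | VC [56, 32, 54]
  [7] addr=0x127 blk=36 s=4: MISS | VC [56, 32, 54]
  [8] addr=0x107 blk=32 s=0: VC-HIT | VC [56, 48, 54]
  [9] addr=0x180 blk=48 s=0: VC-HIT | VC [56, 32, 54]
  [10] addr=0x1c5 blk=56 s=0: VC-HIT | VC [48, 32, 54]
  [11] addr=0x19f blk=51 s=3: MISS | VC [48, 32, 54]
  [12] addr=0xd9 blk=27 s=3: MISS | VC [48, 32, 54, 51]
  [13] addr=0x100 blk=32 s=0: VC-HIT | VC [48, 56, 54, 51]
  [14] addr=0x1b2 blk=54 s=6: VC-HIT | VC [48, 56, 46, 51]
  [15] addr=0x126 blk=36 s=4: L1-HIT | VC [48, 56, 46, 51]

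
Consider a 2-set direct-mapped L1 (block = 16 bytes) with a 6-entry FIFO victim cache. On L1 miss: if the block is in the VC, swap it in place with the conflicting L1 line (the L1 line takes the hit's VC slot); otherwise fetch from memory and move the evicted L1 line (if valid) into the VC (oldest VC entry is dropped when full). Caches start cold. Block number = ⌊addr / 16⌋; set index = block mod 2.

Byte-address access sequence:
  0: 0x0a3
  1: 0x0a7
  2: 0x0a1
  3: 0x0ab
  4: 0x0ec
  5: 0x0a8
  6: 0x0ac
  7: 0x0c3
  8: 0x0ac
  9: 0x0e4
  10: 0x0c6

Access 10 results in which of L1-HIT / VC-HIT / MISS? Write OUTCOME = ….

OUTCOME = VC-HIT

#0 0xa3→b10/s0 MISS; vc=[]
#1 0xa7→b10/s0 L1-HIT; vc=[]
#2 0xa1→b10/s0 L1-HIT; vc=[]
#3 0xab→b10/s0 L1-HIT; vc=[]
#4 0xec→b14/s0 MISS; vc=[10]
#5 0xa8→b10/s0 VC-HIT; vc=[14]
#6 0xac→b10/s0 L1-HIT; vc=[14]
#7 0xc3→b12/s0 MISS; vc=[14,10]
#8 0xac→b10/s0 VC-HIT; vc=[14,12]
#9 0xe4→b14/s0 VC-HIT; vc=[10,12]
#10 0xc6→b12/s0 VC-HIT; vc=[10,14]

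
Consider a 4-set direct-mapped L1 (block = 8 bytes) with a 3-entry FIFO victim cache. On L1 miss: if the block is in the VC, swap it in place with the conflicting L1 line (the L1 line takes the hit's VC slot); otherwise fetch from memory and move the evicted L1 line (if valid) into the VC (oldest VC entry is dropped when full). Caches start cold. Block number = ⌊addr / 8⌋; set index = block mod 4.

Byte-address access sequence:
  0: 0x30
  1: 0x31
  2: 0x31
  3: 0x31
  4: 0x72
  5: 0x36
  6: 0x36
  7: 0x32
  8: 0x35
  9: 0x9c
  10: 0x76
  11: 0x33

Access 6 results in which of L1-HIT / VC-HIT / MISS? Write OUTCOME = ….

OUTCOME = L1-HIT

  [0] addr=0x30 blk=6 s=2: MISS | VC []
  [1] addr=0x31 blk=6 s=2: L1-HIT | VC []
  [2] addr=0x31 blk=6 s=2: L1-HIT | VC []
  [3] addr=0x31 blk=6 s=2: L1-HIT | VC []
  [4] addr=0x72 blk=14 s=2: MISS | VC [6]
  [5] addr=0x36 blk=6 s=2: VC-HIT | VC [14]
  [6] addr=0x36 blk=6 s=2: L1-HIT | VC [14]
  [7] addr=0x32 blk=6 s=2: L1-HIT | VC [14]
  [8] addr=0x35 blk=6 s=2: L1-HIT | VC [14]
  [9] addr=0x9c blk=19 s=3: MISS | VC [14]
  [10] addr=0x76 blk=14 s=2: VC-HIT | VC [6]
  [11] addr=0x33 blk=6 s=2: VC-HIT | VC [14]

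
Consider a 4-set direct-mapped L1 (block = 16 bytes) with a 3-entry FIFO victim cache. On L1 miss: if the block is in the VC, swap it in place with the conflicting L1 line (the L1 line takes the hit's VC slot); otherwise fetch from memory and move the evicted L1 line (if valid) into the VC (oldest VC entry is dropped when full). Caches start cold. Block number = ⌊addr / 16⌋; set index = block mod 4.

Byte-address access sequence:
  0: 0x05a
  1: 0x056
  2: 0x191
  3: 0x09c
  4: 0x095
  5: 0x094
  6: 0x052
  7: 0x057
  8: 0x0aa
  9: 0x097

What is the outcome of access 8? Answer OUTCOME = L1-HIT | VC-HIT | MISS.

OUTCOME = MISS

0: 0x5a (blk 5, set 1) → MISS  vc=[]
1: 0x56 (blk 5, set 1) → L1-HIT  vc=[]
2: 0x191 (blk 25, set 1) → MISS  vc=[5]
3: 0x9c (blk 9, set 1) → MISS  vc=[5, 25]
4: 0x95 (blk 9, set 1) → L1-HIT  vc=[5, 25]
5: 0x94 (blk 9, set 1) → L1-HIT  vc=[5, 25]
6: 0x52 (blk 5, set 1) → VC-HIT  vc=[9, 25]
7: 0x57 (blk 5, set 1) → L1-HIT  vc=[9, 25]
8: 0xaa (blk 10, set 2) → MISS  vc=[9, 25]
9: 0x97 (blk 9, set 1) → VC-HIT  vc=[5, 25]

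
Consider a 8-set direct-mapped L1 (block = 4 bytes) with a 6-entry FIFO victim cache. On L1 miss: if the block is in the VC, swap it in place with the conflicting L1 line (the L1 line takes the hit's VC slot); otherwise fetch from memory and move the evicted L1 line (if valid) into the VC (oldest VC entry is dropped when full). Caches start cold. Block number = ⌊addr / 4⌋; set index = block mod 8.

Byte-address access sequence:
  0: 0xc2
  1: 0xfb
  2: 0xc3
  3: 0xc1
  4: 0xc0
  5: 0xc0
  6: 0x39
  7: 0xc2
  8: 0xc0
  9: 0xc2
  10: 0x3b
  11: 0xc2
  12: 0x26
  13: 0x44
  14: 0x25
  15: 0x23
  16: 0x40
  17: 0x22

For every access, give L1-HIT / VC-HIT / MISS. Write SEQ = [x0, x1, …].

SEQ = [MISS, MISS, L1-HIT, L1-HIT, L1-HIT, L1-HIT, MISS, L1-HIT, L1-HIT, L1-HIT, L1-HIT, L1-HIT, MISS, MISS, VC-HIT, MISS, MISS, VC-HIT]

0: 0xc2 (blk 48, set 0) → MISS  vc=[]
1: 0xfb (blk 62, set 6) → MISS  vc=[]
2: 0xc3 (blk 48, set 0) → L1-HIT  vc=[]
3: 0xc1 (blk 48, set 0) → L1-HIT  vc=[]
4: 0xc0 (blk 48, set 0) → L1-HIT  vc=[]
5: 0xc0 (blk 48, set 0) → L1-HIT  vc=[]
6: 0x39 (blk 14, set 6) → MISS  vc=[62]
7: 0xc2 (blk 48, set 0) → L1-HIT  vc=[62]
8: 0xc0 (blk 48, set 0) → L1-HIT  vc=[62]
9: 0xc2 (blk 48, set 0) → L1-HIT  vc=[62]
10: 0x3b (blk 14, set 6) → L1-HIT  vc=[62]
11: 0xc2 (blk 48, set 0) → L1-HIT  vc=[62]
12: 0x26 (blk 9, set 1) → MISS  vc=[62]
13: 0x44 (blk 17, set 1) → MISS  vc=[62, 9]
14: 0x25 (blk 9, set 1) → VC-HIT  vc=[62, 17]
15: 0x23 (blk 8, set 0) → MISS  vc=[62, 17, 48]
16: 0x40 (blk 16, set 0) → MISS  vc=[62, 17, 48, 8]
17: 0x22 (blk 8, set 0) → VC-HIT  vc=[62, 17, 48, 16]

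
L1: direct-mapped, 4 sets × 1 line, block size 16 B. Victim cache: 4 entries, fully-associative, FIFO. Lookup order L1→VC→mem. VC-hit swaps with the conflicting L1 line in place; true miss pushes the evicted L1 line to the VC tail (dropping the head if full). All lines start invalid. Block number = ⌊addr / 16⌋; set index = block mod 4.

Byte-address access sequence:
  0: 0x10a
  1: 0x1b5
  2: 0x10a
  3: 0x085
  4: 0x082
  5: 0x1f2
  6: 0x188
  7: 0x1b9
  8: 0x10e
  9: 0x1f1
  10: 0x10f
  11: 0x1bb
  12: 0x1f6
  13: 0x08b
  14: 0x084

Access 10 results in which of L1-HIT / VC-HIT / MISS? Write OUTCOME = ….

#0 0x10a→b16/s0 MISS; vc=[]
#1 0x1b5→b27/s3 MISS; vc=[]
#2 0x10a→b16/s0 L1-HIT; vc=[]
#3 0x85→b8/s0 MISS; vc=[16]
#4 0x82→b8/s0 L1-HIT; vc=[16]
#5 0x1f2→b31/s3 MISS; vc=[16,27]
#6 0x188→b24/s0 MISS; vc=[16,27,8]
#7 0x1b9→b27/s3 VC-HIT; vc=[16,31,8]
#8 0x10e→b16/s0 VC-HIT; vc=[24,31,8]
#9 0x1f1→b31/s3 VC-HIT; vc=[24,27,8]
#10 0x10f→b16/s0 L1-HIT; vc=[24,27,8]
#11 0x1bb→b27/s3 VC-HIT; vc=[24,31,8]
#12 0x1f6→b31/s3 VC-HIT; vc=[24,27,8]
#13 0x8b→b8/s0 VC-HIT; vc=[24,27,16]
#14 0x84→b8/s0 L1-HIT; vc=[24,27,16]

OUTCOME = L1-HIT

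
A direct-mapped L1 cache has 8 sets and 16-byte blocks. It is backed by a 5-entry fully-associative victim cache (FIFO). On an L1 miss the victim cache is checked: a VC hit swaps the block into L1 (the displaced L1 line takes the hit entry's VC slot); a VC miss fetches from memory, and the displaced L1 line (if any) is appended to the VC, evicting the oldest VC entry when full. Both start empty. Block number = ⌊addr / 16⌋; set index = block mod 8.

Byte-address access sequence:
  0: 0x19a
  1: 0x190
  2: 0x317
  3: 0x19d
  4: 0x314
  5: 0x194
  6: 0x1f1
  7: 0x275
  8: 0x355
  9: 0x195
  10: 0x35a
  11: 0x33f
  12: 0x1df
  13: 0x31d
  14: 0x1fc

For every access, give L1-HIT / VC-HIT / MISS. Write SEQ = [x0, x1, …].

SEQ = [MISS, L1-HIT, MISS, VC-HIT, VC-HIT, VC-HIT, MISS, MISS, MISS, L1-HIT, L1-HIT, MISS, MISS, VC-HIT, VC-HIT]

#0 0x19a→b25/s1 MISS; vc=[]
#1 0x190→b25/s1 L1-HIT; vc=[]
#2 0x317→b49/s1 MISS; vc=[25]
#3 0x19d→b25/s1 VC-HIT; vc=[49]
#4 0x314→b49/s1 VC-HIT; vc=[25]
#5 0x194→b25/s1 VC-HIT; vc=[49]
#6 0x1f1→b31/s7 MISS; vc=[49]
#7 0x275→b39/s7 MISS; vc=[49,31]
#8 0x355→b53/s5 MISS; vc=[49,31]
#9 0x195→b25/s1 L1-HIT; vc=[49,31]
#10 0x35a→b53/s5 L1-HIT; vc=[49,31]
#11 0x33f→b51/s3 MISS; vc=[49,31]
#12 0x1df→b29/s5 MISS; vc=[49,31,53]
#13 0x31d→b49/s1 VC-HIT; vc=[25,31,53]
#14 0x1fc→b31/s7 VC-HIT; vc=[25,39,53]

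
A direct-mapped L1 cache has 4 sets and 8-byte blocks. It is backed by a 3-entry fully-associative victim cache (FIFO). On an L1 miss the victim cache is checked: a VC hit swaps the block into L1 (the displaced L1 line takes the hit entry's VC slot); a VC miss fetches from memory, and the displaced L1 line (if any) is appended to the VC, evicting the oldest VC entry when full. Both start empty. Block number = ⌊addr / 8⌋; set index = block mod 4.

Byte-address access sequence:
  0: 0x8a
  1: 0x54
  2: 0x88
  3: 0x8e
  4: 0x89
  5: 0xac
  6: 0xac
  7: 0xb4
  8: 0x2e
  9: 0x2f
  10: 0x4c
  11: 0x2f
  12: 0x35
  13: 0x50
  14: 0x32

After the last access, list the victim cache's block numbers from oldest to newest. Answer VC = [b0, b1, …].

#0 0x8a→b17/s1 MISS; vc=[]
#1 0x54→b10/s2 MISS; vc=[]
#2 0x88→b17/s1 L1-HIT; vc=[]
#3 0x8e→b17/s1 L1-HIT; vc=[]
#4 0x89→b17/s1 L1-HIT; vc=[]
#5 0xac→b21/s1 MISS; vc=[17]
#6 0xac→b21/s1 L1-HIT; vc=[17]
#7 0xb4→b22/s2 MISS; vc=[17,10]
#8 0x2e→b5/s1 MISS; vc=[17,10,21]
#9 0x2f→b5/s1 L1-HIT; vc=[17,10,21]
#10 0x4c→b9/s1 MISS; vc=[10,21,5]
#11 0x2f→b5/s1 VC-HIT; vc=[10,21,9]
#12 0x35→b6/s2 MISS; vc=[21,9,22]
#13 0x50→b10/s2 MISS; vc=[9,22,6]
#14 0x32→b6/s2 VC-HIT; vc=[9,22,10]

VC = [9, 22, 10]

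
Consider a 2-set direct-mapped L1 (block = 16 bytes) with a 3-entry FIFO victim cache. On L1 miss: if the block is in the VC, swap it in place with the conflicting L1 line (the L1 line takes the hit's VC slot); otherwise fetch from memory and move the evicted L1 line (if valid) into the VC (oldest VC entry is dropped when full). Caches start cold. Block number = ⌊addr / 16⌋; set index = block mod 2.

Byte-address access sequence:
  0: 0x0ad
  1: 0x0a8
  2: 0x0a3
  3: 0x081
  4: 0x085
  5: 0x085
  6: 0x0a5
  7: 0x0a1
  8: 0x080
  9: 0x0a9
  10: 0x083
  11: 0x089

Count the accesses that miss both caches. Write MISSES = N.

0: 0xad (blk 10, set 0) → MISS  vc=[]
1: 0xa8 (blk 10, set 0) → L1-HIT  vc=[]
2: 0xa3 (blk 10, set 0) → L1-HIT  vc=[]
3: 0x81 (blk 8, set 0) → MISS  vc=[10]
4: 0x85 (blk 8, set 0) → L1-HIT  vc=[10]
5: 0x85 (blk 8, set 0) → L1-HIT  vc=[10]
6: 0xa5 (blk 10, set 0) → VC-HIT  vc=[8]
7: 0xa1 (blk 10, set 0) → L1-HIT  vc=[8]
8: 0x80 (blk 8, set 0) → VC-HIT  vc=[10]
9: 0xa9 (blk 10, set 0) → VC-HIT  vc=[8]
10: 0x83 (blk 8, set 0) → VC-HIT  vc=[10]
11: 0x89 (blk 8, set 0) → L1-HIT  vc=[10]

MISSES = 2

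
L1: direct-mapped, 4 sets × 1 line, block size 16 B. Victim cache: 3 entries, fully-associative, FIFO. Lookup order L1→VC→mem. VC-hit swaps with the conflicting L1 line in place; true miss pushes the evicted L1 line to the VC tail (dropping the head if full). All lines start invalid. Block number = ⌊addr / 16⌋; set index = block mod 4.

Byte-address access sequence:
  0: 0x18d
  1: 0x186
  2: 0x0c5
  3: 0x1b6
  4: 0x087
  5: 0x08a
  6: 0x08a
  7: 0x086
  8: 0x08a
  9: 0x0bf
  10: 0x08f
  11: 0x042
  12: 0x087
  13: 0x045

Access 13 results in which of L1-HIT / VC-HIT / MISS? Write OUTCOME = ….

  [0] addr=0x18d blk=24 s=0: MISS | VC []
  [1] addr=0x186 blk=24 s=0: L1-HIT | VC []
  [2] addr=0xc5 blk=12 s=0: MISS | VC [24]
  [3] addr=0x1b6 blk=27 s=3: MISS | VC [24]
  [4] addr=0x87 blk=8 s=0: MISS | VC [24, 12]
  [5] addr=0x8a blk=8 s=0: L1-HIT | VC [24, 12]
  [6] addr=0x8a blk=8 s=0: L1-HIT | VC [24, 12]
  [7] addr=0x86 blk=8 s=0: L1-HIT | VC [24, 12]
  [8] addr=0x8a blk=8 s=0: L1-HIT | VC [24, 12]
  [9] addr=0xbf blk=11 s=3: MISS | VC [24, 12, 27]
  [10] addr=0x8f blk=8 s=0: L1-HIT | VC [24, 12, 27]
  [11] addr=0x42 blk=4 s=0: MISS | VC [12, 27, 8]
  [12] addr=0x87 blk=8 s=0: VC-HIT | VC [12, 27, 4]
  [13] addr=0x45 blk=4 s=0: VC-HIT | VC [12, 27, 8]

OUTCOME = VC-HIT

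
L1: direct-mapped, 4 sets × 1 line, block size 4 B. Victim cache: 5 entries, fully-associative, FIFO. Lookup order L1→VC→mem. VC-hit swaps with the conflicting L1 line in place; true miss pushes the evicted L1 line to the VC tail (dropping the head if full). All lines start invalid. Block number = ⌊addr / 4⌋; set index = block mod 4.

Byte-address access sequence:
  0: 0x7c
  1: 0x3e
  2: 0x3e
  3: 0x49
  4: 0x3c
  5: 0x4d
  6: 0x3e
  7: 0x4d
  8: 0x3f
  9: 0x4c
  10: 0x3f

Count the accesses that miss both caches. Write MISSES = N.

MISSES = 4

#0 0x7c→b31/s3 MISS; vc=[]
#1 0x3e→b15/s3 MISS; vc=[31]
#2 0x3e→b15/s3 L1-HIT; vc=[31]
#3 0x49→b18/s2 MISS; vc=[31]
#4 0x3c→b15/s3 L1-HIT; vc=[31]
#5 0x4d→b19/s3 MISS; vc=[31,15]
#6 0x3e→b15/s3 VC-HIT; vc=[31,19]
#7 0x4d→b19/s3 VC-HIT; vc=[31,15]
#8 0x3f→b15/s3 VC-HIT; vc=[31,19]
#9 0x4c→b19/s3 VC-HIT; vc=[31,15]
#10 0x3f→b15/s3 VC-HIT; vc=[31,19]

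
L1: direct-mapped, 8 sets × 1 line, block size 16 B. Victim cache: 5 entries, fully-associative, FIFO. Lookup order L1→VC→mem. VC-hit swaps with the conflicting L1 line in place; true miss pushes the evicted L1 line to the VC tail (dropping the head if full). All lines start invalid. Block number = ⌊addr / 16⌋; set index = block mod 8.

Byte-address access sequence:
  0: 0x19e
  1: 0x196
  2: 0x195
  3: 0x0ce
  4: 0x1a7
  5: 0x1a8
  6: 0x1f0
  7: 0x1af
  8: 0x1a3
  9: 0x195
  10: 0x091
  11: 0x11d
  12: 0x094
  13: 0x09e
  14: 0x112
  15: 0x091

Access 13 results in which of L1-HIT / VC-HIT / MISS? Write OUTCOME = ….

OUTCOME = L1-HIT

#0 0x19e→b25/s1 MISS; vc=[]
#1 0x196→b25/s1 L1-HIT; vc=[]
#2 0x195→b25/s1 L1-HIT; vc=[]
#3 0xce→b12/s4 MISS; vc=[]
#4 0x1a7→b26/s2 MISS; vc=[]
#5 0x1a8→b26/s2 L1-HIT; vc=[]
#6 0x1f0→b31/s7 MISS; vc=[]
#7 0x1af→b26/s2 L1-HIT; vc=[]
#8 0x1a3→b26/s2 L1-HIT; vc=[]
#9 0x195→b25/s1 L1-HIT; vc=[]
#10 0x91→b9/s1 MISS; vc=[25]
#11 0x11d→b17/s1 MISS; vc=[25,9]
#12 0x94→b9/s1 VC-HIT; vc=[25,17]
#13 0x9e→b9/s1 L1-HIT; vc=[25,17]
#14 0x112→b17/s1 VC-HIT; vc=[25,9]
#15 0x91→b9/s1 VC-HIT; vc=[25,17]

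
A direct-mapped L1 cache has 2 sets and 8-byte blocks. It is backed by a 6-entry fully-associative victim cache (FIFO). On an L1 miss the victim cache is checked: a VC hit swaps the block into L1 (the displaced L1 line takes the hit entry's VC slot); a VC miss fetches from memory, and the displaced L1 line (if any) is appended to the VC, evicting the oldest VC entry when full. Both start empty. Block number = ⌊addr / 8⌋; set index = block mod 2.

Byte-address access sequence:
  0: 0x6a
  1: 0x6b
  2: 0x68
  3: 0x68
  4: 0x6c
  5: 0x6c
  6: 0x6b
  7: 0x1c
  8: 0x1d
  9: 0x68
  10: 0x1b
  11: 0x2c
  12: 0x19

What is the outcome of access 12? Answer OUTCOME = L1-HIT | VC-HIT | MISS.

  [0] addr=0x6a blk=13 s=1: MISS | VC []
  [1] addr=0x6b blk=13 s=1: L1-HIT | VC []
  [2] addr=0x68 blk=13 s=1: L1-HIT | VC []
  [3] addr=0x68 blk=13 s=1: L1-HIT | VC []
  [4] addr=0x6c blk=13 s=1: L1-HIT | VC []
  [5] addr=0x6c blk=13 s=1: L1-HIT | VC []
  [6] addr=0x6b blk=13 s=1: L1-HIT | VC []
  [7] addr=0x1c blk=3 s=1: MISS | VC [13]
  [8] addr=0x1d blk=3 s=1: L1-HIT | VC [13]
  [9] addr=0x68 blk=13 s=1: VC-HIT | VC [3]
  [10] addr=0x1b blk=3 s=1: VC-HIT | VC [13]
  [11] addr=0x2c blk=5 s=1: MISS | VC [13, 3]
  [12] addr=0x19 blk=3 s=1: VC-HIT | VC [13, 5]

OUTCOME = VC-HIT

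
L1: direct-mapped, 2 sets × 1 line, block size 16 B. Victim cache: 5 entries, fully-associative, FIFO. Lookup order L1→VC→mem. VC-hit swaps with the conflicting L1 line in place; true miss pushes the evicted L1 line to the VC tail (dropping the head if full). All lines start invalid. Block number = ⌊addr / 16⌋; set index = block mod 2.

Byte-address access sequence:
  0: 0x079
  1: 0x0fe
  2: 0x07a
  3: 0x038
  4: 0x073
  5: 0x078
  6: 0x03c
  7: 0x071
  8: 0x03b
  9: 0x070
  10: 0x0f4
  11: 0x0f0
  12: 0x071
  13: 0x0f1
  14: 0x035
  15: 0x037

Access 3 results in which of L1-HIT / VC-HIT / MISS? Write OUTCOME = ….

0: 0x79 (blk 7, set 1) → MISS  vc=[]
1: 0xfe (blk 15, set 1) → MISS  vc=[7]
2: 0x7a (blk 7, set 1) → VC-HIT  vc=[15]
3: 0x38 (blk 3, set 1) → MISS  vc=[15, 7]
4: 0x73 (blk 7, set 1) → VC-HIT  vc=[15, 3]
5: 0x78 (blk 7, set 1) → L1-HIT  vc=[15, 3]
6: 0x3c (blk 3, set 1) → VC-HIT  vc=[15, 7]
7: 0x71 (blk 7, set 1) → VC-HIT  vc=[15, 3]
8: 0x3b (blk 3, set 1) → VC-HIT  vc=[15, 7]
9: 0x70 (blk 7, set 1) → VC-HIT  vc=[15, 3]
10: 0xf4 (blk 15, set 1) → VC-HIT  vc=[7, 3]
11: 0xf0 (blk 15, set 1) → L1-HIT  vc=[7, 3]
12: 0x71 (blk 7, set 1) → VC-HIT  vc=[15, 3]
13: 0xf1 (blk 15, set 1) → VC-HIT  vc=[7, 3]
14: 0x35 (blk 3, set 1) → VC-HIT  vc=[7, 15]
15: 0x37 (blk 3, set 1) → L1-HIT  vc=[7, 15]

OUTCOME = MISS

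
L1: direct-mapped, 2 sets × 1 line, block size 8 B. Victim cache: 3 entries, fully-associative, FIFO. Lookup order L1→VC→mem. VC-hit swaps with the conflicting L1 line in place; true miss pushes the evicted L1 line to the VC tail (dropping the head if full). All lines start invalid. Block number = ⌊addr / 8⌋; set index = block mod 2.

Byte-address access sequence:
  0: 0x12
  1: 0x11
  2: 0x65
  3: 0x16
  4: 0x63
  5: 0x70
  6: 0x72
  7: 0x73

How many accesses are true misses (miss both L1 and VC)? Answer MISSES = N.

  [0] addr=0x12 blk=2 s=0: MISS | VC []
  [1] addr=0x11 blk=2 s=0: L1-HIT | VC []
  [2] addr=0x65 blk=12 s=0: MISS | VC [2]
  [3] addr=0x16 blk=2 s=0: VC-HIT | VC [12]
  [4] addr=0x63 blk=12 s=0: VC-HIT | VC [2]
  [5] addr=0x70 blk=14 s=0: MISS | VC [2, 12]
  [6] addr=0x72 blk=14 s=0: L1-HIT | VC [2, 12]
  [7] addr=0x73 blk=14 s=0: L1-HIT | VC [2, 12]

MISSES = 3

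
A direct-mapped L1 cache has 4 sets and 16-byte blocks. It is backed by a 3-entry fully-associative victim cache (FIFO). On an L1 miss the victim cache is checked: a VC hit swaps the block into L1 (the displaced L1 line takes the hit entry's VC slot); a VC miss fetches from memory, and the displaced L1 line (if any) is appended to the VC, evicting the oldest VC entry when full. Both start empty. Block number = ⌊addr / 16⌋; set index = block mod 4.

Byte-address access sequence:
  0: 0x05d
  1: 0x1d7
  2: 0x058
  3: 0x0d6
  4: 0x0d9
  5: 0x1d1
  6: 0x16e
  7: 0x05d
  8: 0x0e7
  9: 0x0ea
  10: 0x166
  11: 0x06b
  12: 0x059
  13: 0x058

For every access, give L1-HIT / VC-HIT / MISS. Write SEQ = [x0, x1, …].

SEQ = [MISS, MISS, VC-HIT, MISS, L1-HIT, VC-HIT, MISS, VC-HIT, MISS, L1-HIT, VC-HIT, MISS, L1-HIT, L1-HIT]

  [0] addr=0x5d blk=5 s=1: MISS | VC []
  [1] addr=0x1d7 blk=29 s=1: MISS | VC [5]
  [2] addr=0x58 blk=5 s=1: VC-HIT | VC [29]
  [3] addr=0xd6 blk=13 s=1: MISS | VC [29, 5]
  [4] addr=0xd9 blk=13 s=1: L1-HIT | VC [29, 5]
  [5] addr=0x1d1 blk=29 s=1: VC-HIT | VC [13, 5]
  [6] addr=0x16e blk=22 s=2: MISS | VC [13, 5]
  [7] addr=0x5d blk=5 s=1: VC-HIT | VC [13, 29]
  [8] addr=0xe7 blk=14 s=2: MISS | VC [13, 29, 22]
  [9] addr=0xea blk=14 s=2: L1-HIT | VC [13, 29, 22]
  [10] addr=0x166 blk=22 s=2: VC-HIT | VC [13, 29, 14]
  [11] addr=0x6b blk=6 s=2: MISS | VC [29, 14, 22]
  [12] addr=0x59 blk=5 s=1: L1-HIT | VC [29, 14, 22]
  [13] addr=0x58 blk=5 s=1: L1-HIT | VC [29, 14, 22]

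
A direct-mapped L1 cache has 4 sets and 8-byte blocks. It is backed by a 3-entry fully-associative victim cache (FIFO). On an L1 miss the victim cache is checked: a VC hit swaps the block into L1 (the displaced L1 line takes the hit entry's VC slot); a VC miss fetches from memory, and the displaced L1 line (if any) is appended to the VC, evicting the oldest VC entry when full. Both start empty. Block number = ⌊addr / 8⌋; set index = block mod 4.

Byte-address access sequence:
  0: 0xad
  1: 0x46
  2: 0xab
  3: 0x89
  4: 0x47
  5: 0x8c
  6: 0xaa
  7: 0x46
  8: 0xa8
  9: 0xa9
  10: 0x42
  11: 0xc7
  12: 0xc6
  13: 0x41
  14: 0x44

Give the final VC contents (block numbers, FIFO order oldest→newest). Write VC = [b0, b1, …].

#0 0xad→b21/s1 MISS; vc=[]
#1 0x46→b8/s0 MISS; vc=[]
#2 0xab→b21/s1 L1-HIT; vc=[]
#3 0x89→b17/s1 MISS; vc=[21]
#4 0x47→b8/s0 L1-HIT; vc=[21]
#5 0x8c→b17/s1 L1-HIT; vc=[21]
#6 0xaa→b21/s1 VC-HIT; vc=[17]
#7 0x46→b8/s0 L1-HIT; vc=[17]
#8 0xa8→b21/s1 L1-HIT; vc=[17]
#9 0xa9→b21/s1 L1-HIT; vc=[17]
#10 0x42→b8/s0 L1-HIT; vc=[17]
#11 0xc7→b24/s0 MISS; vc=[17,8]
#12 0xc6→b24/s0 L1-HIT; vc=[17,8]
#13 0x41→b8/s0 VC-HIT; vc=[17,24]
#14 0x44→b8/s0 L1-HIT; vc=[17,24]

VC = [17, 24]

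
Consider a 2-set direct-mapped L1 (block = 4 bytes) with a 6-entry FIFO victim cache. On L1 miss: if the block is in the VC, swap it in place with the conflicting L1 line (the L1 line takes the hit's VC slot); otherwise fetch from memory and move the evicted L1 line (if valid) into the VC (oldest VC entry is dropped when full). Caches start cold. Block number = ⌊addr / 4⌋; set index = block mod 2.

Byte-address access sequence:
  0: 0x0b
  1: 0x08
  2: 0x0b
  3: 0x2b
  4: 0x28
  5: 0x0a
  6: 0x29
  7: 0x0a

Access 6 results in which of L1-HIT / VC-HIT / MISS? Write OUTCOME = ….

  [0] addr=0xb blk=2 s=0: MISS | VC []
  [1] addr=0x8 blk=2 s=0: L1-HIT | VC []
  [2] addr=0xb blk=2 s=0: L1-HIT | VC []
  [3] addr=0x2b blk=10 s=0: MISS | VC [2]
  [4] addr=0x28 blk=10 s=0: L1-HIT | VC [2]
  [5] addr=0xa blk=2 s=0: VC-HIT | VC [10]
  [6] addr=0x29 blk=10 s=0: VC-HIT | VC [2]
  [7] addr=0xa blk=2 s=0: VC-HIT | VC [10]

OUTCOME = VC-HIT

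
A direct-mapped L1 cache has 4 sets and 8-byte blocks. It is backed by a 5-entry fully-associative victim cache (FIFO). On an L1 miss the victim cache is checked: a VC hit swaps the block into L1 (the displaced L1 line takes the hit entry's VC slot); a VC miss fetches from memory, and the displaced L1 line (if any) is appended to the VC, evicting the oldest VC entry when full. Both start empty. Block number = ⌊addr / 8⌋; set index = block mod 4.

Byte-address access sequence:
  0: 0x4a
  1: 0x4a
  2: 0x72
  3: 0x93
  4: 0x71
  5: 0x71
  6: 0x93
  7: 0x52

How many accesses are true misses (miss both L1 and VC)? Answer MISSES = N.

MISSES = 4

0: 0x4a (blk 9, set 1) → MISS  vc=[]
1: 0x4a (blk 9, set 1) → L1-HIT  vc=[]
2: 0x72 (blk 14, set 2) → MISS  vc=[]
3: 0x93 (blk 18, set 2) → MISS  vc=[14]
4: 0x71 (blk 14, set 2) → VC-HIT  vc=[18]
5: 0x71 (blk 14, set 2) → L1-HIT  vc=[18]
6: 0x93 (blk 18, set 2) → VC-HIT  vc=[14]
7: 0x52 (blk 10, set 2) → MISS  vc=[14, 18]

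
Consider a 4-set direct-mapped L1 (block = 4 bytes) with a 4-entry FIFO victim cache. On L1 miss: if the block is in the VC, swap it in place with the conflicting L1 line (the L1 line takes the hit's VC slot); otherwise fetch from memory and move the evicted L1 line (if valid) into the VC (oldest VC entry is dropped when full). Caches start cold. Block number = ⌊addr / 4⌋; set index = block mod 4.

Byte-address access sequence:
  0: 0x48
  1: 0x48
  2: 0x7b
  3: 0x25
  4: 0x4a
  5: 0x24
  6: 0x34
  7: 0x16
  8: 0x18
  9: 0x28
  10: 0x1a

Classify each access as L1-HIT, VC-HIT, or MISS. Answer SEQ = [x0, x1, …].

0: 0x48 (blk 18, set 2) → MISS  vc=[]
1: 0x48 (blk 18, set 2) → L1-HIT  vc=[]
2: 0x7b (blk 30, set 2) → MISS  vc=[18]
3: 0x25 (blk 9, set 1) → MISS  vc=[18]
4: 0x4a (blk 18, set 2) → VC-HIT  vc=[30]
5: 0x24 (blk 9, set 1) → L1-HIT  vc=[30]
6: 0x34 (blk 13, set 1) → MISS  vc=[30, 9]
7: 0x16 (blk 5, set 1) → MISS  vc=[30, 9, 13]
8: 0x18 (blk 6, set 2) → MISS  vc=[30, 9, 13, 18]
9: 0x28 (blk 10, set 2) → MISS  vc=[9, 13, 18, 6]
10: 0x1a (blk 6, set 2) → VC-HIT  vc=[9, 13, 18, 10]

SEQ = [MISS, L1-HIT, MISS, MISS, VC-HIT, L1-HIT, MISS, MISS, MISS, MISS, VC-HIT]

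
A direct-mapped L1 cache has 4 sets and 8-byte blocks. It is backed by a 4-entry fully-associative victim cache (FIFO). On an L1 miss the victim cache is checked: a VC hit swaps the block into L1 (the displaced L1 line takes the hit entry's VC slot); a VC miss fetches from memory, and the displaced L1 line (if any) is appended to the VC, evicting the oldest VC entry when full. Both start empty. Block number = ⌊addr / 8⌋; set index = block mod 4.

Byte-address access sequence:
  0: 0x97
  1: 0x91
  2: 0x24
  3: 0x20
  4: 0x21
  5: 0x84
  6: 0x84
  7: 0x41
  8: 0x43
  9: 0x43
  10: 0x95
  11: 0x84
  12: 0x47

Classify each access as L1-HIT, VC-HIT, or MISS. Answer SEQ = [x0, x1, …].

SEQ = [MISS, L1-HIT, MISS, L1-HIT, L1-HIT, MISS, L1-HIT, MISS, L1-HIT, L1-HIT, L1-HIT, VC-HIT, VC-HIT]

0: 0x97 (blk 18, set 2) → MISS  vc=[]
1: 0x91 (blk 18, set 2) → L1-HIT  vc=[]
2: 0x24 (blk 4, set 0) → MISS  vc=[]
3: 0x20 (blk 4, set 0) → L1-HIT  vc=[]
4: 0x21 (blk 4, set 0) → L1-HIT  vc=[]
5: 0x84 (blk 16, set 0) → MISS  vc=[4]
6: 0x84 (blk 16, set 0) → L1-HIT  vc=[4]
7: 0x41 (blk 8, set 0) → MISS  vc=[4, 16]
8: 0x43 (blk 8, set 0) → L1-HIT  vc=[4, 16]
9: 0x43 (blk 8, set 0) → L1-HIT  vc=[4, 16]
10: 0x95 (blk 18, set 2) → L1-HIT  vc=[4, 16]
11: 0x84 (blk 16, set 0) → VC-HIT  vc=[4, 8]
12: 0x47 (blk 8, set 0) → VC-HIT  vc=[4, 16]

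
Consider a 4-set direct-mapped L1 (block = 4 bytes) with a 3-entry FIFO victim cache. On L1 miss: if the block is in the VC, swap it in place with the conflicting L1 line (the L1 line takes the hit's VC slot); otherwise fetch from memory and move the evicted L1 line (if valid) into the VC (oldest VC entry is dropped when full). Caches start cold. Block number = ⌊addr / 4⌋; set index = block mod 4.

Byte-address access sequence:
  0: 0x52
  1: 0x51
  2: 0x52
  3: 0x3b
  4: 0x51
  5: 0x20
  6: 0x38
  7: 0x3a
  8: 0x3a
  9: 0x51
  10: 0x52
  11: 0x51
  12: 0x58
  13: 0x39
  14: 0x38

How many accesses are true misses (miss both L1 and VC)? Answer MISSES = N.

MISSES = 4

0: 0x52 (blk 20, set 0) → MISS  vc=[]
1: 0x51 (blk 20, set 0) → L1-HIT  vc=[]
2: 0x52 (blk 20, set 0) → L1-HIT  vc=[]
3: 0x3b (blk 14, set 2) → MISS  vc=[]
4: 0x51 (blk 20, set 0) → L1-HIT  vc=[]
5: 0x20 (blk 8, set 0) → MISS  vc=[20]
6: 0x38 (blk 14, set 2) → L1-HIT  vc=[20]
7: 0x3a (blk 14, set 2) → L1-HIT  vc=[20]
8: 0x3a (blk 14, set 2) → L1-HIT  vc=[20]
9: 0x51 (blk 20, set 0) → VC-HIT  vc=[8]
10: 0x52 (blk 20, set 0) → L1-HIT  vc=[8]
11: 0x51 (blk 20, set 0) → L1-HIT  vc=[8]
12: 0x58 (blk 22, set 2) → MISS  vc=[8, 14]
13: 0x39 (blk 14, set 2) → VC-HIT  vc=[8, 22]
14: 0x38 (blk 14, set 2) → L1-HIT  vc=[8, 22]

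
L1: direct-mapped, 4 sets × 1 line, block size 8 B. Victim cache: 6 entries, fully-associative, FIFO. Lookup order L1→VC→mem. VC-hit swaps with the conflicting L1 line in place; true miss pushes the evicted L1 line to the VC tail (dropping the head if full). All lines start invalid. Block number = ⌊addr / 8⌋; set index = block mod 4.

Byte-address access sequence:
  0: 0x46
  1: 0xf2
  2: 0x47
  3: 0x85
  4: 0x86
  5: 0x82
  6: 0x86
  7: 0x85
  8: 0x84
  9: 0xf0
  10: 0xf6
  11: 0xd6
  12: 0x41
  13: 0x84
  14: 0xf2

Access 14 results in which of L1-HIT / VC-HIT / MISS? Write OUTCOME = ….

OUTCOME = VC-HIT

0: 0x46 (blk 8, set 0) → MISS  vc=[]
1: 0xf2 (blk 30, set 2) → MISS  vc=[]
2: 0x47 (blk 8, set 0) → L1-HIT  vc=[]
3: 0x85 (blk 16, set 0) → MISS  vc=[8]
4: 0x86 (blk 16, set 0) → L1-HIT  vc=[8]
5: 0x82 (blk 16, set 0) → L1-HIT  vc=[8]
6: 0x86 (blk 16, set 0) → L1-HIT  vc=[8]
7: 0x85 (blk 16, set 0) → L1-HIT  vc=[8]
8: 0x84 (blk 16, set 0) → L1-HIT  vc=[8]
9: 0xf0 (blk 30, set 2) → L1-HIT  vc=[8]
10: 0xf6 (blk 30, set 2) → L1-HIT  vc=[8]
11: 0xd6 (blk 26, set 2) → MISS  vc=[8, 30]
12: 0x41 (blk 8, set 0) → VC-HIT  vc=[16, 30]
13: 0x84 (blk 16, set 0) → VC-HIT  vc=[8, 30]
14: 0xf2 (blk 30, set 2) → VC-HIT  vc=[8, 26]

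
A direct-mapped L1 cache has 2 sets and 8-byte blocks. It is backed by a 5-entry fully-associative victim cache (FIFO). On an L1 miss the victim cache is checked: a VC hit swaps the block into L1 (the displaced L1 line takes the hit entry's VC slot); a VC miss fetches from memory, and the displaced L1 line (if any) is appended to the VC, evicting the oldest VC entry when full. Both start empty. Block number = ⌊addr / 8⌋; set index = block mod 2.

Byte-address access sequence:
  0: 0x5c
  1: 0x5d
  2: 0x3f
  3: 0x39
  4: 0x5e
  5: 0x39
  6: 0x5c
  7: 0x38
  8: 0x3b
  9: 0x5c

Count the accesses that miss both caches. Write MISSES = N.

  [0] addr=0x5c blk=11 s=1: MISS | VC []
  [1] addr=0x5d blk=11 s=1: L1-HIT | VC []
  [2] addr=0x3f blk=7 s=1: MISS | VC [11]
  [3] addr=0x39 blk=7 s=1: L1-HIT | VC [11]
  [4] addr=0x5e blk=11 s=1: VC-HIT | VC [7]
  [5] addr=0x39 blk=7 s=1: VC-HIT | VC [11]
  [6] addr=0x5c blk=11 s=1: VC-HIT | VC [7]
  [7] addr=0x38 blk=7 s=1: VC-HIT | VC [11]
  [8] addr=0x3b blk=7 s=1: L1-HIT | VC [11]
  [9] addr=0x5c blk=11 s=1: VC-HIT | VC [7]

MISSES = 2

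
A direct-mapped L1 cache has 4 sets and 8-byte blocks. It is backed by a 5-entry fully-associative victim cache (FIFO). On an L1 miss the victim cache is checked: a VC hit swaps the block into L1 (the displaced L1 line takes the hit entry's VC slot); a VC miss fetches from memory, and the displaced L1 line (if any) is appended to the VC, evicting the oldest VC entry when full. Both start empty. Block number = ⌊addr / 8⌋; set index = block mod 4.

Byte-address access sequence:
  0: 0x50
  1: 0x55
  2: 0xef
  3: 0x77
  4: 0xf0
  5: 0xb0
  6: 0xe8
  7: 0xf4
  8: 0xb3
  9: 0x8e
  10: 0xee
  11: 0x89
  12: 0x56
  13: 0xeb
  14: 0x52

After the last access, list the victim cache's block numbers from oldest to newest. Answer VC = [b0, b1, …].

VC = [22, 14, 30, 17]

#0 0x50→b10/s2 MISS; vc=[]
#1 0x55→b10/s2 L1-HIT; vc=[]
#2 0xef→b29/s1 MISS; vc=[]
#3 0x77→b14/s2 MISS; vc=[10]
#4 0xf0→b30/s2 MISS; vc=[10,14]
#5 0xb0→b22/s2 MISS; vc=[10,14,30]
#6 0xe8→b29/s1 L1-HIT; vc=[10,14,30]
#7 0xf4→b30/s2 VC-HIT; vc=[10,14,22]
#8 0xb3→b22/s2 VC-HIT; vc=[10,14,30]
#9 0x8e→b17/s1 MISS; vc=[10,14,30,29]
#10 0xee→b29/s1 VC-HIT; vc=[10,14,30,17]
#11 0x89→b17/s1 VC-HIT; vc=[10,14,30,29]
#12 0x56→b10/s2 VC-HIT; vc=[22,14,30,29]
#13 0xeb→b29/s1 VC-HIT; vc=[22,14,30,17]
#14 0x52→b10/s2 L1-HIT; vc=[22,14,30,17]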